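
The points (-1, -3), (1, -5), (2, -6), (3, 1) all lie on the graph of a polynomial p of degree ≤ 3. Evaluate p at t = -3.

-41

Using the Lagrange interpolation formula with nodes -1, 1, 2, 3:
  L_0(t) = (t - 1)(t - 2)(t - 3) / -24
  L_1(t) = (t + 1)(t - 2)(t - 3) / 4
  L_2(t) = (t + 1)(t - 1)(t - 3) / -3
  L_3(t) = (t + 1)(t - 1)(t - 2) / 8
Then p(t) = -3·L_0(t) - 5·L_1(t) - 6·L_2(t) + 1·L_3(t).
Expanding and collecting terms gives p(t) = t^3 - 2t^2 - 2t - 2.
Evaluating at t = -3: p(-3) = -41.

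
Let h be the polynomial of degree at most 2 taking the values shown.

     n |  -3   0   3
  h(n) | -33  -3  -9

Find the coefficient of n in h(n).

Write h(n) = an^2 + bn + c. Substituting each data point gives a linear system:
  9a - 3b + c = -33
  c = -3
  9a + 3b + c = -9
Solving the system yields a = -2, b = 4, c = -3.
So h(n) = -2n^2 + 4n - 3.
The coefficient of n is 4.

4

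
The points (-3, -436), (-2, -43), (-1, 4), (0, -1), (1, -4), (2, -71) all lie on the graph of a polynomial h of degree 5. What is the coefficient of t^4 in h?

-5

Write h(t) = at^5 + bt^4 + ct^3 + dt^2 + et + k. Substituting each data point gives a linear system:
  -243a + 81b - 27c + 9d - 3e + k = -436
  -32a + 16b - 8c + 4d - 2e + k = -43
  -a + b - c + d - e + k = 4
  k = -1
  a + b + c + d + e + k = -4
  32a + 16b + 8c + 4d + 2e + k = -71
Solving the system yields a = 1, b = -5, c = -6, d = 6, e = 1, k = -1.
So h(t) = t⁵ - 5t⁴ - 6t³ + 6t² + t - 1.
The coefficient of t^4 is -5.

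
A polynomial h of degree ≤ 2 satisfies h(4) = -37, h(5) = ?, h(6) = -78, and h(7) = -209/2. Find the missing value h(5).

The 3 known points determine the degree-2 polynomial uniquely.
Write h(x) = ax^2 + bx + c. Substituting each data point gives a linear system:
  16a + 4b + c = -37
  36a + 6b + c = -78
  49a + 7b + c = -209/2
Solving the system yields a = -2, b = -1/2, c = -3.
So h(x) = -2x^2 - (1/2)x - 3.
Then h(5) = -111/2.

-111/2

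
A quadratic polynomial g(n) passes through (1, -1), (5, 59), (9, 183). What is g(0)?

Write g(n) = an^2 + bn + c. Substituting each data point gives a linear system:
  a + b + c = -1
  25a + 5b + c = 59
  81a + 9b + c = 183
Solving the system yields a = 2, b = 3, c = -6.
So g(n) = 2n^2 + 3n - 6.
Then g(0) = -6.

-6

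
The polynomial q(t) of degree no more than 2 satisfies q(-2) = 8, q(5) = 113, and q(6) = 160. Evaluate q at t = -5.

83

Write q(t) = at^2 + bt + c. Substituting each data point gives a linear system:
  4a - 2b + c = 8
  25a + 5b + c = 113
  36a + 6b + c = 160
Solving the system yields a = 4, b = 3, c = -2.
So q(t) = 4t^2 + 3t - 2.
Then q(-5) = 83.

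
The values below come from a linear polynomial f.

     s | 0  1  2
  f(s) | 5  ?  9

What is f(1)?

The 2 known points determine the degree-1 polynomial uniquely.
Write f(s) = as + b. Substituting each data point gives a linear system:
  b = 5
  2a + b = 9
Solving the system yields a = 2, b = 5.
So f(s) = 2s + 5.
Then f(1) = 7.

7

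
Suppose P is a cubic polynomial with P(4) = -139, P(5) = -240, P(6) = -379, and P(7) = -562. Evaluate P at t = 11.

Using the Lagrange interpolation formula with nodes 4, 5, 6, 7:
  L_0(t) = (t - 5)(t - 6)(t - 7) / -6
  L_1(t) = (t - 4)(t - 6)(t - 7) / 2
  L_2(t) = (t - 4)(t - 5)(t - 7) / -2
  L_3(t) = (t - 4)(t - 5)(t - 6) / 6
Then P(t) = -139·L_0(t) - 240·L_1(t) - 379·L_2(t) - 562·L_3(t).
Expanding and collecting terms gives P(t) = -t³ - 4t² - 4t + 5.
Evaluating at t = 11: P(11) = -1854.

-1854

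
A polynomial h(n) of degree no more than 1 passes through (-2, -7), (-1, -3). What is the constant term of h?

Write h(n) = an + b. Substituting each data point gives a linear system:
  -2a + b = -7
  -a + b = -3
Solving the system yields a = 4, b = 1.
So h(n) = 4n + 1.
The constant term is 1.

1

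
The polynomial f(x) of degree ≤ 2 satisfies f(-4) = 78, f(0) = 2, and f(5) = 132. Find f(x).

f(x) = 5x^2 + x + 2

Write f(x) = ax^2 + bx + c. Substituting each data point gives a linear system:
  16a - 4b + c = 78
  c = 2
  25a + 5b + c = 132
Solving the system yields a = 5, b = 1, c = 2.
So f(x) = 5x² + x + 2.
Check: f(0) = 2. ✓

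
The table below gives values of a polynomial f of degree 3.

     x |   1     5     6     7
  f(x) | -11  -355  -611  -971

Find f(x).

f(x) = -3x^3 + 2x^2 - 5x - 5

Using the Lagrange interpolation formula with nodes 1, 5, 6, 7:
  L_0(x) = (x - 5)(x - 6)(x - 7) / -120
  L_1(x) = (x - 1)(x - 6)(x - 7) / 8
  L_2(x) = (x - 1)(x - 5)(x - 7) / -5
  L_3(x) = (x - 1)(x - 5)(x - 6) / 12
Then f(x) = -11·L_0(x) - 355·L_1(x) - 611·L_2(x) - 971·L_3(x).
Expanding and collecting terms gives f(x) = -3x^3 + 2x^2 - 5x - 5.
Check: f(5) = -355. ✓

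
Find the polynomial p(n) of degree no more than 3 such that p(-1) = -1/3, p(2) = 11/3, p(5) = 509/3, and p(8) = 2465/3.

p(n) = 2n^3 - 3n^2 - (5/3)n + 3

Write p(n) = an^3 + bn^2 + cn + d. Substituting each data point gives a linear system:
  -a + b - c + d = -1/3
  8a + 4b + 2c + d = 11/3
  125a + 25b + 5c + d = 509/3
  512a + 64b + 8c + d = 2465/3
Solving the system yields a = 2, b = -3, c = -5/3, d = 3.
So p(n) = 2n³ - 3n² - (5/3)n + 3.
Check: p(2) = 11/3. ✓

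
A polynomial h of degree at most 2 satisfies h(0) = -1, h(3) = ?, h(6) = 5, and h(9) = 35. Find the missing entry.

On equispaced nodes a degree-2 polynomial has vanishing third forward difference, so
  - h(0) + 3·h(3) - 3·h(6) + h(9) = 0.
Substituting the known values and solving for h(3):
  3·h(3) = -21
  h(3) = -7.

-7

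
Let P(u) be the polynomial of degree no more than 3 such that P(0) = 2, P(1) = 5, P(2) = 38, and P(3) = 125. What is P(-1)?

5

Using the Lagrange interpolation formula with nodes 0, 1, 2, 3:
  L_0(u) = (u - 1)(u - 2)(u - 3) / -6
  L_1(u) = u(u - 2)(u - 3) / 2
  L_2(u) = u(u - 1)(u - 3) / -2
  L_3(u) = u(u - 1)(u - 2) / 6
Then P(u) = 2·L_0(u) + 5·L_1(u) + 38·L_2(u) + 125·L_3(u).
Expanding and collecting terms gives P(u) = 4u³ + 3u² - 4u + 2.
Evaluating at u = -1: P(-1) = 5.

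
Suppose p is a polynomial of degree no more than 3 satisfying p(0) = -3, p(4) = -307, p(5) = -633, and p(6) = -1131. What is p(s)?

Write p(s) = as^3 + bs^2 + cs + d. Substituting each data point gives a linear system:
  d = -3
  64a + 16b + 4c + d = -307
  125a + 25b + 5c + d = -633
  216a + 36b + 6c + d = -1131
Solving the system yields a = -6, b = 4, c = 4, d = -3.
So p(s) = -6s³ + 4s² + 4s - 3.
Check: p(0) = -3. ✓

p(s) = -6s^3 + 4s^2 + 4s - 3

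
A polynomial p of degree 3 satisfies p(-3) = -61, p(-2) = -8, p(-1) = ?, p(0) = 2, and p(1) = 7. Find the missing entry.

5

The 4 known points determine the degree-3 polynomial uniquely.
Write p(n) = an^3 + bn^2 + cn + d. Substituting each data point gives a linear system:
  -27a + 9b - 3c + d = -61
  -8a + 4b - 2c + d = -8
  d = 2
  a + b + c + d = 7
Solving the system yields a = 4, b = 4, c = -3, d = 2.
So p(n) = 4n^3 + 4n^2 - 3n + 2.
Then p(-1) = 5.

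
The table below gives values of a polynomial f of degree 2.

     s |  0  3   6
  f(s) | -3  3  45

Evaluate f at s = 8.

93

Using the Lagrange interpolation formula with nodes 0, 3, 6:
  L_0(s) = (s - 3)(s - 6) / 18
  L_1(s) = s(s - 6) / -9
  L_2(s) = s(s - 3) / 18
Then f(s) = -3·L_0(s) + 3·L_1(s) + 45·L_2(s).
Expanding and collecting terms gives f(s) = 2s^2 - 4s - 3.
Evaluating at s = 8: f(8) = 93.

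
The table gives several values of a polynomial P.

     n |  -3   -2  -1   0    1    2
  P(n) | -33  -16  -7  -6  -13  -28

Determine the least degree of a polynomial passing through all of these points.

Forward differences of the values at n = -3, -2, -1, 0, 1, 2:
  P  : -33  -16  -7  -6  -13  -28
  Δ  : 17  9  1  -7  -15
  Δ^2: -8  -8  -8  -8
  Δ^3: 0  0  0
  Δ^4: 0  0
  Δ^5: 0
The second differences are constant (-8) and nonzero, while all higher differences vanish, so the minimal degree is 2.

2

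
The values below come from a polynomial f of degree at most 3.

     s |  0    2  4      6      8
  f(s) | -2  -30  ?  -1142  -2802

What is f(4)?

-314

On equispaced nodes a degree-3 polynomial has vanishing fourth forward difference, so
  f(0) - 4·f(2) + 6·f(4) - 4·f(6) + f(8) = 0.
Substituting the known values and solving for f(4):
  6·f(4) = -1884
  f(4) = -314.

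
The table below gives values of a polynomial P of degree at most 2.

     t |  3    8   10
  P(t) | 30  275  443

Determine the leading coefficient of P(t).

5

Write P(t) = at^2 + bt + c. Substituting each data point gives a linear system:
  9a + 3b + c = 30
  64a + 8b + c = 275
  100a + 10b + c = 443
Solving the system yields a = 5, b = -6, c = 3.
So P(t) = 5t^2 - 6t + 3.
The leading coefficient is 5.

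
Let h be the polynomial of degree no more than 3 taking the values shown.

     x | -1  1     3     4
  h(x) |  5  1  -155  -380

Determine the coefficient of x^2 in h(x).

-1

Write h(x) = ax^3 + bx^2 + cx + d. Substituting each data point gives a linear system:
  -a + b - c + d = 5
  a + b + c + d = 1
  27a + 9b + 3c + d = -155
  64a + 16b + 4c + d = -380
Solving the system yields a = -6, b = -1, c = 4, d = 4.
So h(x) = -6x^3 - x^2 + 4x + 4.
The coefficient of x^2 is -1.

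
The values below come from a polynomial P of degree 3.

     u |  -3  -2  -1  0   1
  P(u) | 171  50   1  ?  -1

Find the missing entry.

-6

The 4 known points determine the degree-3 polynomial uniquely.
Write P(u) = au^3 + bu^2 + cu + d. Substituting each data point gives a linear system:
  -27a + 9b - 3c + d = 171
  -8a + 4b - 2c + d = 50
  -a + b - c + d = 1
  a + b + c + d = -1
Solving the system yields a = -5, b = 6, c = 4, d = -6.
So P(u) = -5u^3 + 6u^2 + 4u - 6.
Then P(0) = -6.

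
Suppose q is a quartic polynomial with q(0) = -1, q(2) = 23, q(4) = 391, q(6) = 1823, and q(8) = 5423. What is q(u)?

q(u) = u^4 + 3u^3 - 3u^2 - 2u - 1

Write q(u) = au^4 + bu^3 + cu^2 + du + e. Substituting each data point gives a linear system:
  e = -1
  16a + 8b + 4c + 2d + e = 23
  256a + 64b + 16c + 4d + e = 391
  1296a + 216b + 36c + 6d + e = 1823
  4096a + 512b + 64c + 8d + e = 5423
Solving the system yields a = 1, b = 3, c = -3, d = -2, e = -1.
So q(u) = u^4 + 3u^3 - 3u^2 - 2u - 1.
Check: q(4) = 391. ✓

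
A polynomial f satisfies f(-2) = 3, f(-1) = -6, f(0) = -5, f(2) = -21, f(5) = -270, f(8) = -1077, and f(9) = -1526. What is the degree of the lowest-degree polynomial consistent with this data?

Divided differences on the nodes -2, -1, 0, 2, 5, 8, 9:
  order 0: 3  -6  -5  -21  -270  -1077  -1526
  order 1: -9  1  -8  -83  -269  -449
  order 2: 5  -3  -15  -31  -45
  order 3: -2  -2  -2  -2
  order 4: 0  0  0
  order 5: 0  0
  order 6: 0
The order-3 divided differences are all -2 (nonzero) and every higher order vanishes, so the data lies on a polynomial of degree exactly 3.

3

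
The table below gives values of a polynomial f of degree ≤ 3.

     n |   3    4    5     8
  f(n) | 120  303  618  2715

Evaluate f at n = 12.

Using the Lagrange interpolation formula with nodes 3, 4, 5, 8:
  L_0(n) = (n - 4)(n - 5)(n - 8) / -10
  L_1(n) = (n - 3)(n - 5)(n - 8) / 4
  L_2(n) = (n - 3)(n - 4)(n - 8) / -6
  L_3(n) = (n - 3)(n - 4)(n - 5) / 60
Then f(n) = 120·L_0(n) + 303·L_1(n) + 618·L_2(n) + 2715·L_3(n).
Expanding and collecting terms gives f(n) = 6n^3 - 6n^2 + 3n + 3.
Evaluating at n = 12: f(12) = 9543.

9543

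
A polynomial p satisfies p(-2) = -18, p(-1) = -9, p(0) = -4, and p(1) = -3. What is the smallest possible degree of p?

2

Forward differences of the values at t = -2, -1, 0, 1:
  p  : -18  -9  -4  -3
  Δ  : 9  5  1
  Δ^2: -4  -4
  Δ^3: 0
The second differences are constant (-4) and nonzero, while all higher differences vanish, so the minimal degree is 2.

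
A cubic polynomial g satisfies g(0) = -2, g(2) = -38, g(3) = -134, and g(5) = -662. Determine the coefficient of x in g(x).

Write g(x) = ax^3 + bx^2 + cx + d. Substituting each data point gives a linear system:
  d = -2
  8a + 4b + 2c + d = -38
  27a + 9b + 3c + d = -134
  125a + 25b + 5c + d = -662
Solving the system yields a = -6, b = 4, c = -2, d = -2.
So g(x) = -6x^3 + 4x^2 - 2x - 2.
The coefficient of x is -2.

-2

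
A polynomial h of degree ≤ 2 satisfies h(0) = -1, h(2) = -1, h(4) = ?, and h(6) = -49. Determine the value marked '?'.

On equispaced nodes a degree-2 polynomial has vanishing third forward difference, so
  - h(0) + 3·h(2) - 3·h(4) + h(6) = 0.
Substituting the known values and solving for h(4):
  -3·h(4) = 51
  h(4) = -17.

-17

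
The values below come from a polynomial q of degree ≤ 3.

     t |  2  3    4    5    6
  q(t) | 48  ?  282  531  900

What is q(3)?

The 4 known points determine the degree-3 polynomial uniquely.
Write q(t) = at^3 + bt^2 + ct + d. Substituting each data point gives a linear system:
  8a + 4b + 2c + d = 48
  64a + 16b + 4c + d = 282
  125a + 25b + 5c + d = 531
  216a + 36b + 6c + d = 900
Solving the system yields a = 4, b = 0, c = 5, d = 6.
So q(t) = 4t³ + 5t + 6.
Then q(3) = 129.

129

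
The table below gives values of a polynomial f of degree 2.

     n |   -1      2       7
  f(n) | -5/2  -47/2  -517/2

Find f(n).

Write f(n) = an^2 + bn + c. Substituting each data point gives a linear system:
  a - b + c = -5/2
  4a + 2b + c = -47/2
  49a + 7b + c = -517/2
Solving the system yields a = -5, b = -2, c = 1/2.
So f(n) = -5n² - 2n + 1/2.
Check: f(2) = -47/2. ✓

f(n) = -5n^2 - 2n + 1/2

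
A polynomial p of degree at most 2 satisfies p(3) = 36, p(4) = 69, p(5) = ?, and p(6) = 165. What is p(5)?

112

On equispaced nodes a degree-2 polynomial has vanishing third forward difference, so
  - p(3) + 3·p(4) - 3·p(5) + p(6) = 0.
Substituting the known values and solving for p(5):
  -3·p(5) = -336
  p(5) = 112.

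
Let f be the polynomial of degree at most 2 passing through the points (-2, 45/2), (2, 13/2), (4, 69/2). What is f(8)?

325/2

Using the Lagrange interpolation formula with nodes -2, 2, 4:
  L_0(n) = (n - 2)(n - 4) / 24
  L_1(n) = (n + 2)(n - 4) / -8
  L_2(n) = (n + 2)(n - 2) / 12
Then f(n) = 45/2·L_0(n) + 13/2·L_1(n) + 69/2·L_2(n).
Expanding and collecting terms gives f(n) = 3n^2 - 4n + 5/2.
Evaluating at n = 8: f(8) = 325/2.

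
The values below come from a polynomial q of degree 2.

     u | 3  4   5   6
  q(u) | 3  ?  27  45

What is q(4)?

13

The 3 known points determine the degree-2 polynomial uniquely.
Write q(u) = au^2 + bu + c. Substituting each data point gives a linear system:
  9a + 3b + c = 3
  25a + 5b + c = 27
  36a + 6b + c = 45
Solving the system yields a = 2, b = -4, c = -3.
So q(u) = 2u² - 4u - 3.
Then q(4) = 13.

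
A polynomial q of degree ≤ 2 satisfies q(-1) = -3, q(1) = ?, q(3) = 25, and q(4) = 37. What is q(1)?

The 3 known points determine the degree-2 polynomial uniquely.
Write q(s) = as^2 + bs + c. Substituting each data point gives a linear system:
  a - b + c = -3
  9a + 3b + c = 25
  16a + 4b + c = 37
Solving the system yields a = 1, b = 5, c = 1.
So q(s) = s² + 5s + 1.
Then q(1) = 7.

7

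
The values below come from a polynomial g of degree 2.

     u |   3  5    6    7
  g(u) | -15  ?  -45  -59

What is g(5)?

-33

The 3 known points determine the degree-2 polynomial uniquely.
Write g(u) = au^2 + bu + c. Substituting each data point gives a linear system:
  9a + 3b + c = -15
  36a + 6b + c = -45
  49a + 7b + c = -59
Solving the system yields a = -1, b = -1, c = -3.
So g(u) = -u^2 - u - 3.
Then g(5) = -33.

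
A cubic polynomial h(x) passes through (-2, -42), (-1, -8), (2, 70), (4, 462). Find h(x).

Using the Lagrange interpolation formula with nodes -2, -1, 2, 4:
  L_0(x) = (x + 1)(x - 2)(x - 4) / -24
  L_1(x) = (x + 2)(x - 2)(x - 4) / 15
  L_2(x) = (x + 2)(x + 1)(x - 4) / -24
  L_3(x) = (x + 2)(x + 1)(x - 2) / 60
Then h(x) = -42·L_0(x) - 8·L_1(x) + 70·L_2(x) + 462·L_3(x).
Expanding and collecting terms gives h(x) = 6x³ + 4x² + 4x - 2.
Check: h(-1) = -8. ✓

h(x) = 6x^3 + 4x^2 + 4x - 2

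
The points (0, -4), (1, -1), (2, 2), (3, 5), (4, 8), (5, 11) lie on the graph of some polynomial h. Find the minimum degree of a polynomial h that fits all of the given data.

Forward differences of the values at n = 0, 1, 2, 3, 4, 5:
  h  : -4  -1  2  5  8  11
  Δ  : 3  3  3  3  3
  Δ^2: 0  0  0  0
  Δ^3: 0  0  0
  Δ^4: 0  0
  Δ^5: 0
The first differences are constant (3) and nonzero, while all higher differences vanish, so the minimal degree is 1.

1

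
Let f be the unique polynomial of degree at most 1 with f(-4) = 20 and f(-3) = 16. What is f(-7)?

32

Using the Lagrange interpolation formula with nodes -4, -3:
  L_0(s) = (s + 3) / -1
  L_1(s) = (s + 4) / 1
Then f(s) = 20·L_0(s) + 16·L_1(s).
Expanding and collecting terms gives f(s) = -4s + 4.
Evaluating at s = -7: f(-7) = 32.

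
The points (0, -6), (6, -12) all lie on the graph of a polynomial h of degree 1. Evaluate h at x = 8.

-14

Using the Lagrange interpolation formula with nodes 0, 6:
  L_0(x) = (x - 6) / -6
  L_1(x) = x / 6
Then h(x) = -6·L_0(x) - 12·L_1(x).
Expanding and collecting terms gives h(x) = -x - 6.
Evaluating at x = 8: h(8) = -14.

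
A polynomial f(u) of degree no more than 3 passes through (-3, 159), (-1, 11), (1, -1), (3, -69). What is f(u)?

f(u) = -4u^3 + 5u^2 - 2u

Using the Lagrange interpolation formula with nodes -3, -1, 1, 3:
  L_0(u) = (u + 1)(u - 1)(u - 3) / -48
  L_1(u) = (u + 3)(u - 1)(u - 3) / 16
  L_2(u) = (u + 3)(u + 1)(u - 3) / -16
  L_3(u) = (u + 3)(u + 1)(u - 1) / 48
Then f(u) = 159·L_0(u) + 11·L_1(u) - 1·L_2(u) - 69·L_3(u).
Expanding and collecting terms gives f(u) = -4u³ + 5u² - 2u.
Check: f(3) = -69. ✓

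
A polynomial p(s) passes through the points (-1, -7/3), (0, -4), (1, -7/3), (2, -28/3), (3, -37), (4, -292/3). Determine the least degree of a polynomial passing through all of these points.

Forward differences of the values at s = -1, 0, 1, 2, 3, 4:
  p  : -7/3  -4  -7/3  -28/3  -37  -292/3
  Δ  : -5/3  5/3  -7  -83/3  -181/3
  Δ^2: 10/3  -26/3  -62/3  -98/3
  Δ^3: -12  -12  -12
  Δ^4: 0  0
  Δ^5: 0
The third differences are constant (-12) and nonzero, while all higher differences vanish, so the minimal degree is 3.

3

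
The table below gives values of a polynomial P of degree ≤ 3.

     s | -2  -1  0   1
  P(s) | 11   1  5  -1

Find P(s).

Write P(s) = as^3 + bs^2 + cs + d. Substituting each data point gives a linear system:
  -8a + 4b - 2c + d = 11
  -a + b - c + d = 1
  d = 5
  a + b + c + d = -1
Solving the system yields a = -4, b = -5, c = 3, d = 5.
So P(s) = -4s³ - 5s² + 3s + 5.
Check: P(-2) = 11. ✓

P(s) = -4s^3 - 5s^2 + 3s + 5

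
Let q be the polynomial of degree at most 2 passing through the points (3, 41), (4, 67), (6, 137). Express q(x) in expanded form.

Using the Lagrange interpolation formula with nodes 3, 4, 6:
  L_0(x) = (x - 4)(x - 6) / 3
  L_1(x) = (x - 3)(x - 6) / -2
  L_2(x) = (x - 3)(x - 4) / 6
Then q(x) = 41·L_0(x) + 67·L_1(x) + 137·L_2(x).
Expanding and collecting terms gives q(x) = 3x^2 + 5x - 1.
Check: q(6) = 137. ✓

q(x) = 3x^2 + 5x - 1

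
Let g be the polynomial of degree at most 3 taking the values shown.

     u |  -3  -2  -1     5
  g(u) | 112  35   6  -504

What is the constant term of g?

1

Write g(u) = au^3 + bu^2 + cu + d. Substituting each data point gives a linear system:
  -27a + 9b - 3c + d = 112
  -8a + 4b - 2c + d = 35
  -a + b - c + d = 6
  125a + 25b + 5c + d = -504
Solving the system yields a = -4, b = 0, c = -1, d = 1.
So g(u) = -4u^3 - u + 1.
The constant term is 1.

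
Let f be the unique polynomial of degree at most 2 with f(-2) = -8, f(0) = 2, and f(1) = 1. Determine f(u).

Write f(u) = au^2 + bu + c. Substituting each data point gives a linear system:
  4a - 2b + c = -8
  c = 2
  a + b + c = 1
Solving the system yields a = -2, b = 1, c = 2.
So f(u) = -2u^2 + u + 2.
Check: f(1) = 1. ✓

f(u) = -2u^2 + u + 2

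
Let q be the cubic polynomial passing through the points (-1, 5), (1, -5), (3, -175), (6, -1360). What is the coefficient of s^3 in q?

-6

Write q(s) = as^3 + bs^2 + cs + d. Substituting each data point gives a linear system:
  -a + b - c + d = 5
  a + b + c + d = -5
  27a + 9b + 3c + d = -175
  216a + 36b + 6c + d = -1360
Solving the system yields a = -6, b = -2, c = 1, d = 2.
So q(s) = -6s³ - 2s² + s + 2.
The leading coefficient is -6.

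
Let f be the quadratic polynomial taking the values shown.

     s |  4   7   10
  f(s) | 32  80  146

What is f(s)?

Write f(s) = as^2 + bs + c. Substituting each data point gives a linear system:
  16a + 4b + c = 32
  49a + 7b + c = 80
  100a + 10b + c = 146
Solving the system yields a = 1, b = 5, c = -4.
So f(s) = s^2 + 5s - 4.
Check: f(4) = 32. ✓

f(s) = s^2 + 5s - 4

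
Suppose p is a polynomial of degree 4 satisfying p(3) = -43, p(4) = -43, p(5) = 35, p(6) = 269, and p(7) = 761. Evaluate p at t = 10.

5165

Write p(t) = at^4 + bt^3 + ct^2 + dt + e. Substituting each data point gives a linear system:
  81a + 27b + 9c + 3d + e = -43
  256a + 64b + 16c + 4d + e = -43
  625a + 125b + 25c + 5d + e = 35
  1296a + 216b + 36c + 6d + e = 269
  2401a + 343b + 49c + 7d + e = 761
Solving the system yields a = 1, b = -5, c = 2, d = -4, e = 5.
So p(t) = t^4 - 5t^3 + 2t^2 - 4t + 5.
Then p(10) = 5165.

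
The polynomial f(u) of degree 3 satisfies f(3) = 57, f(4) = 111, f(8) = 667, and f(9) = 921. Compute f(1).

Write f(u) = au^3 + bu^2 + cu + d. Substituting each data point gives a linear system:
  27a + 9b + 3c + d = 57
  64a + 16b + 4c + d = 111
  512a + 64b + 8c + d = 667
  729a + 81b + 9c + d = 921
Solving the system yields a = 1, b = 2, c = 3, d = 3.
So f(u) = u³ + 2u² + 3u + 3.
Then f(1) = 9.

9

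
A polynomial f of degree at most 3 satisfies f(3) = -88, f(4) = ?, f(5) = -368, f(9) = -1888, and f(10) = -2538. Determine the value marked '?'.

The 4 known points determine the degree-3 polynomial uniquely.
Write f(x) = ax^3 + bx^2 + cx + d. Substituting each data point gives a linear system:
  27a + 9b + 3c + d = -88
  125a + 25b + 5c + d = -368
  729a + 81b + 9c + d = -1888
  1000a + 100b + 10c + d = -2538
Solving the system yields a = -2, b = -6, c = 6, d = 2.
So f(x) = -2x^3 - 6x^2 + 6x + 2.
Then f(4) = -198.

-198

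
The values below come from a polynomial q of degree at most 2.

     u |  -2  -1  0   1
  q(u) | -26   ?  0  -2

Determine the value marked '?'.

The 3 known points determine the degree-2 polynomial uniquely.
Write q(u) = au^2 + bu + c. Substituting each data point gives a linear system:
  4a - 2b + c = -26
  c = 0
  a + b + c = -2
Solving the system yields a = -5, b = 3, c = 0.
So q(u) = -5u² + 3u.
Then q(-1) = -8.

-8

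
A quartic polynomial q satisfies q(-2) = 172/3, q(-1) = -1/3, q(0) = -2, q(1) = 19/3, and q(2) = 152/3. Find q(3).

229

Write q(s) = as^4 + bs^3 + cs^2 + ds + e. Substituting each data point gives a linear system:
  16a - 8b + 4c - 2d + e = 172/3
  a - b + c - d + e = -1/3
  e = -2
  a + b + c + d + e = 19/3
  16a + 8b + 4c + 2d + e = 152/3
Solving the system yields a = 3, b = -5/3, c = 2, d = 5, e = -2.
So q(s) = 3s^4 - (5/3)s^3 + 2s^2 + 5s - 2.
Then q(3) = 229.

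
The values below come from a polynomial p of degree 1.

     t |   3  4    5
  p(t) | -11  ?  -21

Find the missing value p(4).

On equispaced nodes a degree-1 polynomial has vanishing second forward difference, so
  p(3) - 2·p(4) + p(5) = 0.
Substituting the known values and solving for p(4):
  -2·p(4) = 32
  p(4) = -16.

-16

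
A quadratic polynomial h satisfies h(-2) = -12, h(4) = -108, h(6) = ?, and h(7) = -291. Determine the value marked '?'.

-220

The 3 known points determine the degree-2 polynomial uniquely.
Write h(t) = at^2 + bt + c. Substituting each data point gives a linear system:
  4a - 2b + c = -12
  16a + 4b + c = -108
  49a + 7b + c = -291
Solving the system yields a = -5, b = -6, c = -4.
So h(t) = -5t^2 - 6t - 4.
Then h(6) = -220.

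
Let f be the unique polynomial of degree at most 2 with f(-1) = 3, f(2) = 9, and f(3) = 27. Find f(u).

f(u) = 4u^2 - 2u - 3

Write f(u) = au^2 + bu + c. Substituting each data point gives a linear system:
  a - b + c = 3
  4a + 2b + c = 9
  9a + 3b + c = 27
Solving the system yields a = 4, b = -2, c = -3.
So f(u) = 4u^2 - 2u - 3.
Check: f(3) = 27. ✓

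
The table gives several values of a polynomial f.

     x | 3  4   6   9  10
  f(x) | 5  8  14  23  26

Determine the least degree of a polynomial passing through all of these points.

Divided differences on the nodes 3, 4, 6, 9, 10:
  order 0: 5  8  14  23  26
  order 1: 3  3  3  3
  order 2: 0  0  0
  order 3: 0  0
  order 4: 0
The order-1 divided differences are all 3 (nonzero) and every higher order vanishes, so the data lies on a polynomial of degree exactly 1.

1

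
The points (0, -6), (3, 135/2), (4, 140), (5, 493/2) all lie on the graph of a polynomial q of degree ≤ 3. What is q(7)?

1171/2

Using the Lagrange interpolation formula with nodes 0, 3, 4, 5:
  L_0(u) = (u - 3)(u - 4)(u - 5) / -60
  L_1(u) = u(u - 4)(u - 5) / 6
  L_2(u) = u(u - 3)(u - 5) / -4
  L_3(u) = u(u - 3)(u - 4) / 10
Then q(u) = -6·L_0(u) + 135/2·L_1(u) + 140·L_2(u) + 493/2·L_3(u).
Expanding and collecting terms gives q(u) = u^3 + 5u^2 + (1/2)u - 6.
Evaluating at u = 7: q(7) = 1171/2.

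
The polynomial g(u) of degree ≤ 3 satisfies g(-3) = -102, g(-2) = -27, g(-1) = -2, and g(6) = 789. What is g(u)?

Write g(u) = au^3 + bu^2 + cu + d. Substituting each data point gives a linear system:
  -27a + 9b - 3c + d = -102
  -8a + 4b - 2c + d = -27
  -a + b - c + d = -2
  216a + 36b + 6c + d = 789
Solving the system yields a = 4, b = -1, c = -6, d = -3.
So g(u) = 4u^3 - u^2 - 6u - 3.
Check: g(-2) = -27. ✓

g(u) = 4u^3 - u^2 - 6u - 3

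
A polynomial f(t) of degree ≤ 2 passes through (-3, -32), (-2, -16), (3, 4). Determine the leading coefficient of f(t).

Write f(t) = at^2 + bt + c. Substituting each data point gives a linear system:
  9a - 3b + c = -32
  4a - 2b + c = -16
  9a + 3b + c = 4
Solving the system yields a = -2, b = 6, c = 4.
So f(t) = -2t^2 + 6t + 4.
The leading coefficient is -2.

-2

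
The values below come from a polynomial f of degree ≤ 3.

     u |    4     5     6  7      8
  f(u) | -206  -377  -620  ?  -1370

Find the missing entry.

-947

The 4 known points determine the degree-3 polynomial uniquely.
Write f(u) = au^3 + bu^2 + cu + d. Substituting each data point gives a linear system:
  64a + 16b + 4c + d = -206
  125a + 25b + 5c + d = -377
  216a + 36b + 6c + d = -620
  512a + 64b + 8c + d = -1370
Solving the system yields a = -2, b = -6, c = 5, d = -2.
So f(u) = -2u^3 - 6u^2 + 5u - 2.
Then f(7) = -947.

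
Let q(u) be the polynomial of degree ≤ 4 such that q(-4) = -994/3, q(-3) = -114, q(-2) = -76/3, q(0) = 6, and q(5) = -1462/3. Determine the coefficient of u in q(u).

Write q(u) = au^4 + bu^3 + cu^2 + du + e. Substituting each data point gives a linear system:
  256a - 64b + 16c - 4d + e = -994/3
  81a - 27b + 9c - 3d + e = -114
  16a - 8b + 4c - 2d + e = -76/3
  e = 6
  625a + 125b + 25c + 5d + e = -1462/3
Solving the system yields a = -1, b = 1, c = -1/3, d = 3, e = 6.
So q(u) = -u^4 + u^3 - (1/3)u^2 + 3u + 6.
The coefficient of u is 3.

3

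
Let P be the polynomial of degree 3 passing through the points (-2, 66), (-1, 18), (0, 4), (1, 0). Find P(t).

P(t) = -4t^3 + 5t^2 - 5t + 4

Using the Lagrange interpolation formula with nodes -2, -1, 0, 1:
  L_0(t) = (t + 1)t(t - 1) / -6
  L_1(t) = (t + 2)t(t - 1) / 2
  L_2(t) = (t + 2)(t + 1)(t - 1) / -2
  L_3(t) = (t + 2)(t + 1)t / 6
Then P(t) = 66·L_0(t) + 18·L_1(t) + 4·L_2(t) + 0·L_3(t).
Expanding and collecting terms gives P(t) = -4t³ + 5t² - 5t + 4.
Check: P(-1) = 18. ✓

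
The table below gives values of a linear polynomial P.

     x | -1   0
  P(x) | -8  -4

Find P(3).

8

Using the Lagrange interpolation formula with nodes -1, 0:
  L_0(x) = x / -1
  L_1(x) = (x + 1) / 1
Then P(x) = -8·L_0(x) - 4·L_1(x).
Expanding and collecting terms gives P(x) = 4x - 4.
Evaluating at x = 3: P(3) = 8.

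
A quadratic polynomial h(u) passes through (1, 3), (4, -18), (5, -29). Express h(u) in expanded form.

Write h(u) = au^2 + bu + c. Substituting each data point gives a linear system:
  a + b + c = 3
  16a + 4b + c = -18
  25a + 5b + c = -29
Solving the system yields a = -1, b = -2, c = 6.
So h(u) = -u² - 2u + 6.
Check: h(4) = -18. ✓

h(u) = -u^2 - 2u + 6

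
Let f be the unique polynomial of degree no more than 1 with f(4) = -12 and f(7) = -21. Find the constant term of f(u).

0

Write f(u) = au + b. Substituting each data point gives a linear system:
  4a + b = -12
  7a + b = -21
Solving the system yields a = -3, b = 0.
So f(u) = -3u.
The constant term is 0.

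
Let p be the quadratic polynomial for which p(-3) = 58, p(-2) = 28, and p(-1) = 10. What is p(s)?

p(s) = 6s^2 + 4

Write p(s) = as^2 + bs + c. Substituting each data point gives a linear system:
  9a - 3b + c = 58
  4a - 2b + c = 28
  a - b + c = 10
Solving the system yields a = 6, b = 0, c = 4.
So p(s) = 6s^2 + 4.
Check: p(-3) = 58. ✓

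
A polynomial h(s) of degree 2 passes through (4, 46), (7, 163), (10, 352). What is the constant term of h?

2

Write h(s) = as^2 + bs + c. Substituting each data point gives a linear system:
  16a + 4b + c = 46
  49a + 7b + c = 163
  100a + 10b + c = 352
Solving the system yields a = 4, b = -5, c = 2.
So h(s) = 4s^2 - 5s + 2.
The constant term is 2.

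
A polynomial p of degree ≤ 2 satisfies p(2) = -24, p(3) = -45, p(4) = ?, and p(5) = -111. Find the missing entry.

The 3 known points determine the degree-2 polynomial uniquely.
Write p(n) = an^2 + bn + c. Substituting each data point gives a linear system:
  4a + 2b + c = -24
  9a + 3b + c = -45
  25a + 5b + c = -111
Solving the system yields a = -4, b = -1, c = -6.
So p(n) = -4n² - n - 6.
Then p(4) = -74.

-74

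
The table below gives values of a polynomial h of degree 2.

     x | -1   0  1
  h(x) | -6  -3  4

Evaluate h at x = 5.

72

Using the Lagrange interpolation formula with nodes -1, 0, 1:
  L_0(x) = x(x - 1) / 2
  L_1(x) = (x + 1)(x - 1) / -1
  L_2(x) = (x + 1)x / 2
Then h(x) = -6·L_0(x) - 3·L_1(x) + 4·L_2(x).
Expanding and collecting terms gives h(x) = 2x^2 + 5x - 3.
Evaluating at x = 5: h(5) = 72.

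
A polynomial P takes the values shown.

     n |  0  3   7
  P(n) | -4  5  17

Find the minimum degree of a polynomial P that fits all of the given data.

1

Divided differences on the nodes 0, 3, 7:
  order 0: -4  5  17
  order 1: 3  3
  order 2: 0
The order-1 divided differences are all 3 (nonzero) and every higher order vanishes, so the data lies on a polynomial of degree exactly 1.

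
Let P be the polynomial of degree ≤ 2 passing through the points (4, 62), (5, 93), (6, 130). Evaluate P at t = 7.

Forward differences of the values at t = 4, 5, 6:
  P  : 62  93  130
  Δ  : 31  37
  Δ^2: 6
The second differences are constant, confirming degree 2.
Interpolating (Newton forward form) and evaluating at t = 7 gives P(7) = 173.

173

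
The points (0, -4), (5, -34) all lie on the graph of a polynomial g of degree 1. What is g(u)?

Write g(u) = au + b. Substituting each data point gives a linear system:
  b = -4
  5a + b = -34
Solving the system yields a = -6, b = -4.
So g(u) = -6u - 4.
Check: g(5) = -34. ✓

g(u) = -6u - 4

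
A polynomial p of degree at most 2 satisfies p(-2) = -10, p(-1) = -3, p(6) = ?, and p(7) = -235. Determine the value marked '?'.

The 3 known points determine the degree-2 polynomial uniquely.
Write p(t) = at^2 + bt + c. Substituting each data point gives a linear system:
  4a - 2b + c = -10
  a - b + c = -3
  49a + 7b + c = -235
Solving the system yields a = -4, b = -5, c = -4.
So p(t) = -4t² - 5t - 4.
Then p(6) = -178.

-178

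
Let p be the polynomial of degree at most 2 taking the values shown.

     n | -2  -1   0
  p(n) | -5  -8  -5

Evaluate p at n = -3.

Forward differences of the values at n = -2, -1, 0:
  p  : -5  -8  -5
  Δ  : -3  3
  Δ^2: 6
The second differences are constant, confirming degree 2.
Interpolating (Newton forward form) and evaluating at n = -3 gives p(-3) = 4.

4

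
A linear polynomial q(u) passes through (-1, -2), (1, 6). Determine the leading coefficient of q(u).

4

Write q(u) = au + b. Substituting each data point gives a linear system:
  -a + b = -2
  a + b = 6
Solving the system yields a = 4, b = 2.
So q(u) = 4u + 2.
The leading coefficient is 4.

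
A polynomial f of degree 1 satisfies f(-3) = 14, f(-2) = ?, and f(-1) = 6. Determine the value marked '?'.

On equispaced nodes a degree-1 polynomial has vanishing second forward difference, so
  f(-3) - 2·f(-2) + f(-1) = 0.
Substituting the known values and solving for f(-2):
  -2·f(-2) = -20
  f(-2) = 10.

10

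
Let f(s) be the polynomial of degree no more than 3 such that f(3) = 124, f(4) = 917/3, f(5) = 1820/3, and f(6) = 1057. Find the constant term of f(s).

-5

Write f(s) = as^3 + bs^2 + cs + d. Substituting each data point gives a linear system:
  27a + 9b + 3c + d = 124
  64a + 16b + 4c + d = 917/3
  125a + 25b + 5c + d = 1820/3
  216a + 36b + 6c + d = 1057
Solving the system yields a = 5, b = -1/3, c = -1, d = -5.
So f(s) = 5s^3 - (1/3)s^2 - s - 5.
The constant term is -5.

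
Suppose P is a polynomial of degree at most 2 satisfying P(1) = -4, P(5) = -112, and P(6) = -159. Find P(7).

Write P(n) = an^2 + bn + c. Substituting each data point gives a linear system:
  a + b + c = -4
  25a + 5b + c = -112
  36a + 6b + c = -159
Solving the system yields a = -4, b = -3, c = 3.
So P(n) = -4n^2 - 3n + 3.
Then P(7) = -214.

-214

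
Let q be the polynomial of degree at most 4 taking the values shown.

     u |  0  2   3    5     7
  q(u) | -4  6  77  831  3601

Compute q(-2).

Write q(u) = au^4 + bu^3 + cu^2 + du + e. Substituting each data point gives a linear system:
  e = -4
  16a + 8b + 4c + 2d + e = 6
  81a + 27b + 9c + 3d + e = 77
  625a + 125b + 25c + 5d + e = 831
  2401a + 343b + 49c + 7d + e = 3601
Solving the system yields a = 2, b = -4, c = 4, d = -3, e = -4.
So q(u) = 2u⁴ - 4u³ + 4u² - 3u - 4.
Then q(-2) = 82.

82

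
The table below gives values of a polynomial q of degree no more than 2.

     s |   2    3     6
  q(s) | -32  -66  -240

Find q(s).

q(s) = -6s^2 - 4s

Write q(s) = as^2 + bs + c. Substituting each data point gives a linear system:
  4a + 2b + c = -32
  9a + 3b + c = -66
  36a + 6b + c = -240
Solving the system yields a = -6, b = -4, c = 0.
So q(s) = -6s^2 - 4s.
Check: q(2) = -32. ✓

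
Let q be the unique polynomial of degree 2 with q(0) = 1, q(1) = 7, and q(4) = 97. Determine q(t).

Using the Lagrange interpolation formula with nodes 0, 1, 4:
  L_0(t) = (t - 1)(t - 4) / 4
  L_1(t) = t(t - 4) / -3
  L_2(t) = t(t - 1) / 12
Then q(t) = 1·L_0(t) + 7·L_1(t) + 97·L_2(t).
Expanding and collecting terms gives q(t) = 6t^2 + 1.
Check: q(4) = 97. ✓

q(t) = 6t^2 + 1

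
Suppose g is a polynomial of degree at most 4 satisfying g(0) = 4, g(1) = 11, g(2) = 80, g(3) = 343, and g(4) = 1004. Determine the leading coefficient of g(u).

Write g(u) = au^4 + bu^3 + cu^2 + du + e. Substituting each data point gives a linear system:
  e = 4
  a + b + c + d + e = 11
  16a + 8b + 4c + 2d + e = 80
  81a + 27b + 9c + 3d + e = 343
  256a + 64b + 16c + 4d + e = 1004
Solving the system yields a = 3, b = 4, c = -2, d = 2, e = 4.
So g(u) = 3u⁴ + 4u³ - 2u² + 2u + 4.
The leading coefficient is 3.

3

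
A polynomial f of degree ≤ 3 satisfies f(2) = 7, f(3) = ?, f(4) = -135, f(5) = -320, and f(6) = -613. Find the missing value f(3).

-34

The 4 known points determine the degree-3 polynomial uniquely.
Write f(u) = au^3 + bu^2 + cu + d. Substituting each data point gives a linear system:
  8a + 4b + 2c + d = 7
  64a + 16b + 4c + d = -135
  125a + 25b + 5c + d = -320
  216a + 36b + 6c + d = -613
Solving the system yields a = -4, b = 6, c = 5, d = 5.
So f(u) = -4u^3 + 6u^2 + 5u + 5.
Then f(3) = -34.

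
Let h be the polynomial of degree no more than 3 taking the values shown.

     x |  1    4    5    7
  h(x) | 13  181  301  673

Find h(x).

h(x) = x^3 + 6x^2 + 5x + 1

Write h(x) = ax^3 + bx^2 + cx + d. Substituting each data point gives a linear system:
  a + b + c + d = 13
  64a + 16b + 4c + d = 181
  125a + 25b + 5c + d = 301
  343a + 49b + 7c + d = 673
Solving the system yields a = 1, b = 6, c = 5, d = 1.
So h(x) = x^3 + 6x^2 + 5x + 1.
Check: h(5) = 301. ✓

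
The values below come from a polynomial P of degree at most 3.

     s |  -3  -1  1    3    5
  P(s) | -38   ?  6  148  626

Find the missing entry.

8

The 4 known points determine the degree-3 polynomial uniquely.
Write P(s) = as^3 + bs^2 + cs + d. Substituting each data point gives a linear system:
  -27a + 9b - 3c + d = -38
  a + b + c + d = 6
  27a + 9b + 3c + d = 148
  125a + 25b + 5c + d = 626
Solving the system yields a = 4, b = 6, c = -5, d = 1.
So P(s) = 4s^3 + 6s^2 - 5s + 1.
Then P(-1) = 8.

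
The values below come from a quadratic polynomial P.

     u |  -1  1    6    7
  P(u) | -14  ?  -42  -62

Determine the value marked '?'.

-2

The 3 known points determine the degree-2 polynomial uniquely.
Write P(u) = au^2 + bu + c. Substituting each data point gives a linear system:
  a - b + c = -14
  36a + 6b + c = -42
  49a + 7b + c = -62
Solving the system yields a = -2, b = 6, c = -6.
So P(u) = -2u^2 + 6u - 6.
Then P(1) = -2.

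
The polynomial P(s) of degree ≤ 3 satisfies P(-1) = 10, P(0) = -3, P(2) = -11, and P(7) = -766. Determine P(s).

P(s) = -3s^3 + 6s^2 - 4s - 3

Write P(s) = as^3 + bs^2 + cs + d. Substituting each data point gives a linear system:
  -a + b - c + d = 10
  d = -3
  8a + 4b + 2c + d = -11
  343a + 49b + 7c + d = -766
Solving the system yields a = -3, b = 6, c = -4, d = -3.
So P(s) = -3s^3 + 6s^2 - 4s - 3.
Check: P(-1) = 10. ✓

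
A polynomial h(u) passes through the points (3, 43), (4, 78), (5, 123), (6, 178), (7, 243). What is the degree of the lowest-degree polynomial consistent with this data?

2

Forward differences of the values at u = 3, 4, 5, 6, 7:
  h  : 43  78  123  178  243
  Δ  : 35  45  55  65
  Δ^2: 10  10  10
  Δ^3: 0  0
  Δ^4: 0
The second differences are constant (10) and nonzero, while all higher differences vanish, so the minimal degree is 2.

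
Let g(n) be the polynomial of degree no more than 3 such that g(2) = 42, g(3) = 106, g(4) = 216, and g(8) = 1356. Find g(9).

1876

Write g(n) = an^3 + bn^2 + cn + d. Substituting each data point gives a linear system:
  8a + 4b + 2c + d = 42
  27a + 9b + 3c + d = 106
  64a + 16b + 4c + d = 216
  512a + 64b + 8c + d = 1356
Solving the system yields a = 2, b = 5, c = 1, d = 4.
So g(n) = 2n³ + 5n² + n + 4.
Then g(9) = 1876.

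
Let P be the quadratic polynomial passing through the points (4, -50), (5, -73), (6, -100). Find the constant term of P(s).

2

Write P(s) = as^2 + bs + c. Substituting each data point gives a linear system:
  16a + 4b + c = -50
  25a + 5b + c = -73
  36a + 6b + c = -100
Solving the system yields a = -2, b = -5, c = 2.
So P(s) = -2s² - 5s + 2.
The constant term is 2.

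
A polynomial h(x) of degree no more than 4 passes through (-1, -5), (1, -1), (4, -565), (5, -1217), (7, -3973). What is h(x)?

Write h(x) = ax^4 + bx^3 + cx^2 + dx + e. Substituting each data point gives a linear system:
  a - b + c - d + e = -5
  a + b + c + d + e = -1
  256a + 64b + 16c + 4d + e = -565
  625a + 125b + 25c + 5d + e = -1217
  2401a + 343b + 49c + 7d + e = -3973
Solving the system yields a = -1, b = -4, c = -5, d = 6, e = 3.
So h(x) = -x⁴ - 4x³ - 5x² + 6x + 3.
Check: h(7) = -3973. ✓

h(x) = -x^4 - 4x^3 - 5x^2 + 6x + 3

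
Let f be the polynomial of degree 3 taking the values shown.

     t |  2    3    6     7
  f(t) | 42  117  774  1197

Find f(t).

f(t) = 3t^3 + 3t^2 + 3t

Using the Lagrange interpolation formula with nodes 2, 3, 6, 7:
  L_0(t) = (t - 3)(t - 6)(t - 7) / -20
  L_1(t) = (t - 2)(t - 6)(t - 7) / 12
  L_2(t) = (t - 2)(t - 3)(t - 7) / -12
  L_3(t) = (t - 2)(t - 3)(t - 6) / 20
Then f(t) = 42·L_0(t) + 117·L_1(t) + 774·L_2(t) + 1197·L_3(t).
Expanding and collecting terms gives f(t) = 3t³ + 3t² + 3t.
Check: f(6) = 774. ✓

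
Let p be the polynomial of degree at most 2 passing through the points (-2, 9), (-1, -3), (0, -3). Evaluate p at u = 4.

Write p(u) = au^2 + bu + c. Substituting each data point gives a linear system:
  4a - 2b + c = 9
  a - b + c = -3
  c = -3
Solving the system yields a = 6, b = 6, c = -3.
So p(u) = 6u² + 6u - 3.
Then p(4) = 117.

117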